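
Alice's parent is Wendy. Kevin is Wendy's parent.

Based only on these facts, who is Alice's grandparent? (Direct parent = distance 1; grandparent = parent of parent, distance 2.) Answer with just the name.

Answer: Kevin

Derivation:
Reconstructing the parent chain from the given facts:
  Kevin -> Wendy -> Alice
(each arrow means 'parent of the next')
Positions in the chain (0 = top):
  position of Kevin: 0
  position of Wendy: 1
  position of Alice: 2

Alice is at position 2; the grandparent is 2 steps up the chain, i.e. position 0: Kevin.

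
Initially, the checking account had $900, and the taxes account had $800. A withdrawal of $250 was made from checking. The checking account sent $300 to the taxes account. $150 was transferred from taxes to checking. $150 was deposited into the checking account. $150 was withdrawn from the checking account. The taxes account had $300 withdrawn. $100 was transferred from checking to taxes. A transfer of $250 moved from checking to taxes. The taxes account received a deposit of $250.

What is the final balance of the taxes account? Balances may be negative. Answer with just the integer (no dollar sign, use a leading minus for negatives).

Answer: 1250

Derivation:
Tracking account balances step by step:
Start: checking=900, taxes=800
Event 1 (withdraw 250 from checking): checking: 900 - 250 = 650. Balances: checking=650, taxes=800
Event 2 (transfer 300 checking -> taxes): checking: 650 - 300 = 350, taxes: 800 + 300 = 1100. Balances: checking=350, taxes=1100
Event 3 (transfer 150 taxes -> checking): taxes: 1100 - 150 = 950, checking: 350 + 150 = 500. Balances: checking=500, taxes=950
Event 4 (deposit 150 to checking): checking: 500 + 150 = 650. Balances: checking=650, taxes=950
Event 5 (withdraw 150 from checking): checking: 650 - 150 = 500. Balances: checking=500, taxes=950
Event 6 (withdraw 300 from taxes): taxes: 950 - 300 = 650. Balances: checking=500, taxes=650
Event 7 (transfer 100 checking -> taxes): checking: 500 - 100 = 400, taxes: 650 + 100 = 750. Balances: checking=400, taxes=750
Event 8 (transfer 250 checking -> taxes): checking: 400 - 250 = 150, taxes: 750 + 250 = 1000. Balances: checking=150, taxes=1000
Event 9 (deposit 250 to taxes): taxes: 1000 + 250 = 1250. Balances: checking=150, taxes=1250

Final balance of taxes: 1250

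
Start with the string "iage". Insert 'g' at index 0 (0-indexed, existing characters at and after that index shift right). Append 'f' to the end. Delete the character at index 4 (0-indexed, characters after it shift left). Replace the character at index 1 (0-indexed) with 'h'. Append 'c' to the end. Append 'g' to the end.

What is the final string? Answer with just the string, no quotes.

Answer: ghagfcg

Derivation:
Applying each edit step by step:
Start: "iage"
Op 1 (insert 'g' at idx 0): "iage" -> "giage"
Op 2 (append 'f'): "giage" -> "giagef"
Op 3 (delete idx 4 = 'e'): "giagef" -> "giagf"
Op 4 (replace idx 1: 'i' -> 'h'): "giagf" -> "ghagf"
Op 5 (append 'c'): "ghagf" -> "ghagfc"
Op 6 (append 'g'): "ghagfc" -> "ghagfcg"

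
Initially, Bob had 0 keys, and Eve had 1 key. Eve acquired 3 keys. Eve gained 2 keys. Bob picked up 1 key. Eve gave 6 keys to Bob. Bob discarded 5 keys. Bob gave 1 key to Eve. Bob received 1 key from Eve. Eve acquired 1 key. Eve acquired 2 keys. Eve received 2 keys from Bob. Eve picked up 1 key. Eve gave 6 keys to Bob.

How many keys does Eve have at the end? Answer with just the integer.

Tracking counts step by step:
Start: Bob=0, Eve=1
Event 1 (Eve +3): Eve: 1 -> 4. State: Bob=0, Eve=4
Event 2 (Eve +2): Eve: 4 -> 6. State: Bob=0, Eve=6
Event 3 (Bob +1): Bob: 0 -> 1. State: Bob=1, Eve=6
Event 4 (Eve -> Bob, 6): Eve: 6 -> 0, Bob: 1 -> 7. State: Bob=7, Eve=0
Event 5 (Bob -5): Bob: 7 -> 2. State: Bob=2, Eve=0
Event 6 (Bob -> Eve, 1): Bob: 2 -> 1, Eve: 0 -> 1. State: Bob=1, Eve=1
Event 7 (Eve -> Bob, 1): Eve: 1 -> 0, Bob: 1 -> 2. State: Bob=2, Eve=0
Event 8 (Eve +1): Eve: 0 -> 1. State: Bob=2, Eve=1
Event 9 (Eve +2): Eve: 1 -> 3. State: Bob=2, Eve=3
Event 10 (Bob -> Eve, 2): Bob: 2 -> 0, Eve: 3 -> 5. State: Bob=0, Eve=5
Event 11 (Eve +1): Eve: 5 -> 6. State: Bob=0, Eve=6
Event 12 (Eve -> Bob, 6): Eve: 6 -> 0, Bob: 0 -> 6. State: Bob=6, Eve=0

Eve's final count: 0

Answer: 0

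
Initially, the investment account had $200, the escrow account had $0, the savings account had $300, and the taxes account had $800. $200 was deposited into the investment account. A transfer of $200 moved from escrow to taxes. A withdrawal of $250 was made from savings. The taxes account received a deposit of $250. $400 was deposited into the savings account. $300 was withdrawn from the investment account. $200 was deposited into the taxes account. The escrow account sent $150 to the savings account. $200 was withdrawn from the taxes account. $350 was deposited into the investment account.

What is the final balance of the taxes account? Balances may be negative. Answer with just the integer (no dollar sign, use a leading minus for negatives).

Tracking account balances step by step:
Start: investment=200, escrow=0, savings=300, taxes=800
Event 1 (deposit 200 to investment): investment: 200 + 200 = 400. Balances: investment=400, escrow=0, savings=300, taxes=800
Event 2 (transfer 200 escrow -> taxes): escrow: 0 - 200 = -200, taxes: 800 + 200 = 1000. Balances: investment=400, escrow=-200, savings=300, taxes=1000
Event 3 (withdraw 250 from savings): savings: 300 - 250 = 50. Balances: investment=400, escrow=-200, savings=50, taxes=1000
Event 4 (deposit 250 to taxes): taxes: 1000 + 250 = 1250. Balances: investment=400, escrow=-200, savings=50, taxes=1250
Event 5 (deposit 400 to savings): savings: 50 + 400 = 450. Balances: investment=400, escrow=-200, savings=450, taxes=1250
Event 6 (withdraw 300 from investment): investment: 400 - 300 = 100. Balances: investment=100, escrow=-200, savings=450, taxes=1250
Event 7 (deposit 200 to taxes): taxes: 1250 + 200 = 1450. Balances: investment=100, escrow=-200, savings=450, taxes=1450
Event 8 (transfer 150 escrow -> savings): escrow: -200 - 150 = -350, savings: 450 + 150 = 600. Balances: investment=100, escrow=-350, savings=600, taxes=1450
Event 9 (withdraw 200 from taxes): taxes: 1450 - 200 = 1250. Balances: investment=100, escrow=-350, savings=600, taxes=1250
Event 10 (deposit 350 to investment): investment: 100 + 350 = 450. Balances: investment=450, escrow=-350, savings=600, taxes=1250

Final balance of taxes: 1250

Answer: 1250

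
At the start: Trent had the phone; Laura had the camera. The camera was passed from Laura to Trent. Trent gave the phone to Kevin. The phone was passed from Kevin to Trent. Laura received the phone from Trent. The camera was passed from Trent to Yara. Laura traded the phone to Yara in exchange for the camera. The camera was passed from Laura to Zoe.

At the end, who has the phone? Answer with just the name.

Tracking all object holders:
Start: phone:Trent, camera:Laura
Event 1 (give camera: Laura -> Trent). State: phone:Trent, camera:Trent
Event 2 (give phone: Trent -> Kevin). State: phone:Kevin, camera:Trent
Event 3 (give phone: Kevin -> Trent). State: phone:Trent, camera:Trent
Event 4 (give phone: Trent -> Laura). State: phone:Laura, camera:Trent
Event 5 (give camera: Trent -> Yara). State: phone:Laura, camera:Yara
Event 6 (swap phone<->camera: now phone:Yara, camera:Laura). State: phone:Yara, camera:Laura
Event 7 (give camera: Laura -> Zoe). State: phone:Yara, camera:Zoe

Final state: phone:Yara, camera:Zoe
The phone is held by Yara.

Answer: Yara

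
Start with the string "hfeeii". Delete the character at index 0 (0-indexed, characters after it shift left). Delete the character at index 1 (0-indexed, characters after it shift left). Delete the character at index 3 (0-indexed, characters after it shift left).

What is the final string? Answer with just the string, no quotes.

Applying each edit step by step:
Start: "hfeeii"
Op 1 (delete idx 0 = 'h'): "hfeeii" -> "feeii"
Op 2 (delete idx 1 = 'e'): "feeii" -> "feii"
Op 3 (delete idx 3 = 'i'): "feii" -> "fei"

Answer: fei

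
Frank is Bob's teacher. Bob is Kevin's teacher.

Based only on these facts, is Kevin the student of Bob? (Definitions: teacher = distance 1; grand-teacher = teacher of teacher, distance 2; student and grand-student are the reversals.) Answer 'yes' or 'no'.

Reconstructing the teacher chain from the given facts:
  Frank -> Bob -> Kevin
(each arrow means 'teacher of the next')
Positions in the chain (0 = top):
  position of Frank: 0
  position of Bob: 1
  position of Kevin: 2

Kevin is at position 2, Bob is at position 1; signed distance (j - i) = -1.
'student' requires j - i = -1. Actual distance is -1, so the relation HOLDS.

Answer: yes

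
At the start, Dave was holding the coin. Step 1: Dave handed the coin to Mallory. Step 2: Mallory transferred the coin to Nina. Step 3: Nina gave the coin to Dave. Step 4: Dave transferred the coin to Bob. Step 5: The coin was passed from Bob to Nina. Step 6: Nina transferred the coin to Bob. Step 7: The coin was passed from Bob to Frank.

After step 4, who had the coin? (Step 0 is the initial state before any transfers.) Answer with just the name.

Answer: Bob

Derivation:
Tracking the coin holder through step 4:
After step 0 (start): Dave
After step 1: Mallory
After step 2: Nina
After step 3: Dave
After step 4: Bob

At step 4, the holder is Bob.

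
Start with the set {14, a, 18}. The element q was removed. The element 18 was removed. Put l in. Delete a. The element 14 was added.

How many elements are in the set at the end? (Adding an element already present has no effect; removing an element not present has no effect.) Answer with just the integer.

Tracking the set through each operation:
Start: {14, 18, a}
Event 1 (remove q): not present, no change. Set: {14, 18, a}
Event 2 (remove 18): removed. Set: {14, a}
Event 3 (add l): added. Set: {14, a, l}
Event 4 (remove a): removed. Set: {14, l}
Event 5 (add 14): already present, no change. Set: {14, l}

Final set: {14, l} (size 2)

Answer: 2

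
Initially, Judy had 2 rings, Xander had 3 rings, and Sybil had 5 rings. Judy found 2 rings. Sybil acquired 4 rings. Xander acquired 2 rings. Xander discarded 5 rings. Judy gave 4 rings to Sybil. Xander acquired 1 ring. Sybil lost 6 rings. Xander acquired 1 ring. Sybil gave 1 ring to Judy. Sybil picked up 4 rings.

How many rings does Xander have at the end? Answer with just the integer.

Tracking counts step by step:
Start: Judy=2, Xander=3, Sybil=5
Event 1 (Judy +2): Judy: 2 -> 4. State: Judy=4, Xander=3, Sybil=5
Event 2 (Sybil +4): Sybil: 5 -> 9. State: Judy=4, Xander=3, Sybil=9
Event 3 (Xander +2): Xander: 3 -> 5. State: Judy=4, Xander=5, Sybil=9
Event 4 (Xander -5): Xander: 5 -> 0. State: Judy=4, Xander=0, Sybil=9
Event 5 (Judy -> Sybil, 4): Judy: 4 -> 0, Sybil: 9 -> 13. State: Judy=0, Xander=0, Sybil=13
Event 6 (Xander +1): Xander: 0 -> 1. State: Judy=0, Xander=1, Sybil=13
Event 7 (Sybil -6): Sybil: 13 -> 7. State: Judy=0, Xander=1, Sybil=7
Event 8 (Xander +1): Xander: 1 -> 2. State: Judy=0, Xander=2, Sybil=7
Event 9 (Sybil -> Judy, 1): Sybil: 7 -> 6, Judy: 0 -> 1. State: Judy=1, Xander=2, Sybil=6
Event 10 (Sybil +4): Sybil: 6 -> 10. State: Judy=1, Xander=2, Sybil=10

Xander's final count: 2

Answer: 2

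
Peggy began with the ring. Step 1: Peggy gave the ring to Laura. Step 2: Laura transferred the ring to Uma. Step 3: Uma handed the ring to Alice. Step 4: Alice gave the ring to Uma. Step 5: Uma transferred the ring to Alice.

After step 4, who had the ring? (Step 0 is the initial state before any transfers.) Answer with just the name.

Answer: Uma

Derivation:
Tracking the ring holder through step 4:
After step 0 (start): Peggy
After step 1: Laura
After step 2: Uma
After step 3: Alice
After step 4: Uma

At step 4, the holder is Uma.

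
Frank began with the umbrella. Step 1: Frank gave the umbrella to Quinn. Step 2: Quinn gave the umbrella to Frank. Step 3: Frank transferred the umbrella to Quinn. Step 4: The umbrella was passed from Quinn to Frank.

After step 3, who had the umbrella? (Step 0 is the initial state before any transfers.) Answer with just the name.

Tracking the umbrella holder through step 3:
After step 0 (start): Frank
After step 1: Quinn
After step 2: Frank
After step 3: Quinn

At step 3, the holder is Quinn.

Answer: Quinn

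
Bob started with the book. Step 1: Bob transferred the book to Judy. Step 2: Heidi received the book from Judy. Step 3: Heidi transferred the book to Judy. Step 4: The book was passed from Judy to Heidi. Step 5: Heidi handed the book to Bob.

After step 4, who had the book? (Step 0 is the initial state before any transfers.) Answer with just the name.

Tracking the book holder through step 4:
After step 0 (start): Bob
After step 1: Judy
After step 2: Heidi
After step 3: Judy
After step 4: Heidi

At step 4, the holder is Heidi.

Answer: Heidi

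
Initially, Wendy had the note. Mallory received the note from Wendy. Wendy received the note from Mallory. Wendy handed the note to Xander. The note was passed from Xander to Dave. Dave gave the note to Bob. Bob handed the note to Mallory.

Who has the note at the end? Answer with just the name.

Tracking the note through each event:
Start: Wendy has the note.
After event 1: Mallory has the note.
After event 2: Wendy has the note.
After event 3: Xander has the note.
After event 4: Dave has the note.
After event 5: Bob has the note.
After event 6: Mallory has the note.

Answer: Mallory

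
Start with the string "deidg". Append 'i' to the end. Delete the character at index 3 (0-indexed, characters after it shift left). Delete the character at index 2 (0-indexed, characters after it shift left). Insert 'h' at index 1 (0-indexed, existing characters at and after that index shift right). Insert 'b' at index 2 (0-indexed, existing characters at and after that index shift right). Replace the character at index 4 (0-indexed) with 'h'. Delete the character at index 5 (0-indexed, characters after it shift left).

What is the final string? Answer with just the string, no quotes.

Applying each edit step by step:
Start: "deidg"
Op 1 (append 'i'): "deidg" -> "deidgi"
Op 2 (delete idx 3 = 'd'): "deidgi" -> "deigi"
Op 3 (delete idx 2 = 'i'): "deigi" -> "degi"
Op 4 (insert 'h' at idx 1): "degi" -> "dhegi"
Op 5 (insert 'b' at idx 2): "dhegi" -> "dhbegi"
Op 6 (replace idx 4: 'g' -> 'h'): "dhbegi" -> "dhbehi"
Op 7 (delete idx 5 = 'i'): "dhbehi" -> "dhbeh"

Answer: dhbeh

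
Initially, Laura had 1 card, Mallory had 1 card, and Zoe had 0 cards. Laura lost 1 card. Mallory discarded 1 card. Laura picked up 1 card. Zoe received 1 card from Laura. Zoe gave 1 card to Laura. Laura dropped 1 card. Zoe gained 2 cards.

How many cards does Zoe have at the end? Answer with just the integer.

Tracking counts step by step:
Start: Laura=1, Mallory=1, Zoe=0
Event 1 (Laura -1): Laura: 1 -> 0. State: Laura=0, Mallory=1, Zoe=0
Event 2 (Mallory -1): Mallory: 1 -> 0. State: Laura=0, Mallory=0, Zoe=0
Event 3 (Laura +1): Laura: 0 -> 1. State: Laura=1, Mallory=0, Zoe=0
Event 4 (Laura -> Zoe, 1): Laura: 1 -> 0, Zoe: 0 -> 1. State: Laura=0, Mallory=0, Zoe=1
Event 5 (Zoe -> Laura, 1): Zoe: 1 -> 0, Laura: 0 -> 1. State: Laura=1, Mallory=0, Zoe=0
Event 6 (Laura -1): Laura: 1 -> 0. State: Laura=0, Mallory=0, Zoe=0
Event 7 (Zoe +2): Zoe: 0 -> 2. State: Laura=0, Mallory=0, Zoe=2

Zoe's final count: 2

Answer: 2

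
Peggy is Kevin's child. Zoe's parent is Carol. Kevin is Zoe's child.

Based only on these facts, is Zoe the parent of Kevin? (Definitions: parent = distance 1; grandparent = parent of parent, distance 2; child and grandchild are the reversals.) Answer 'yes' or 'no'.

Answer: yes

Derivation:
Reconstructing the parent chain from the given facts:
  Carol -> Zoe -> Kevin -> Peggy
(each arrow means 'parent of the next')
Positions in the chain (0 = top):
  position of Carol: 0
  position of Zoe: 1
  position of Kevin: 2
  position of Peggy: 3

Zoe is at position 1, Kevin is at position 2; signed distance (j - i) = 1.
'parent' requires j - i = 1. Actual distance is 1, so the relation HOLDS.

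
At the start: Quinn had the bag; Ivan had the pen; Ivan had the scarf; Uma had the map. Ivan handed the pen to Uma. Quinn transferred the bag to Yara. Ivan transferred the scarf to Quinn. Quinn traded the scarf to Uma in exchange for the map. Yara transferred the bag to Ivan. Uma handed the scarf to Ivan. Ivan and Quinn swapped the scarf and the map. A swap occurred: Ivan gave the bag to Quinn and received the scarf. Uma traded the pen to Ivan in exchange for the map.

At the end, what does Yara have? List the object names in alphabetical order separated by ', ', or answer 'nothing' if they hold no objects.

Answer: nothing

Derivation:
Tracking all object holders:
Start: bag:Quinn, pen:Ivan, scarf:Ivan, map:Uma
Event 1 (give pen: Ivan -> Uma). State: bag:Quinn, pen:Uma, scarf:Ivan, map:Uma
Event 2 (give bag: Quinn -> Yara). State: bag:Yara, pen:Uma, scarf:Ivan, map:Uma
Event 3 (give scarf: Ivan -> Quinn). State: bag:Yara, pen:Uma, scarf:Quinn, map:Uma
Event 4 (swap scarf<->map: now scarf:Uma, map:Quinn). State: bag:Yara, pen:Uma, scarf:Uma, map:Quinn
Event 5 (give bag: Yara -> Ivan). State: bag:Ivan, pen:Uma, scarf:Uma, map:Quinn
Event 6 (give scarf: Uma -> Ivan). State: bag:Ivan, pen:Uma, scarf:Ivan, map:Quinn
Event 7 (swap scarf<->map: now scarf:Quinn, map:Ivan). State: bag:Ivan, pen:Uma, scarf:Quinn, map:Ivan
Event 8 (swap bag<->scarf: now bag:Quinn, scarf:Ivan). State: bag:Quinn, pen:Uma, scarf:Ivan, map:Ivan
Event 9 (swap pen<->map: now pen:Ivan, map:Uma). State: bag:Quinn, pen:Ivan, scarf:Ivan, map:Uma

Final state: bag:Quinn, pen:Ivan, scarf:Ivan, map:Uma
Yara holds: (nothing).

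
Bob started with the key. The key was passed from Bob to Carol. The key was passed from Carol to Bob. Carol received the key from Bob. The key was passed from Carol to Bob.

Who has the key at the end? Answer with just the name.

Tracking the key through each event:
Start: Bob has the key.
After event 1: Carol has the key.
After event 2: Bob has the key.
After event 3: Carol has the key.
After event 4: Bob has the key.

Answer: Bob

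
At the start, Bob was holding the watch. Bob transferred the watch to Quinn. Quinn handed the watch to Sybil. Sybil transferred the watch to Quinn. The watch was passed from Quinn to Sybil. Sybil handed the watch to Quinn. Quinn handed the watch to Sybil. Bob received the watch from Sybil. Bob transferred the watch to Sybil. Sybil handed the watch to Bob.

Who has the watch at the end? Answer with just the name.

Tracking the watch through each event:
Start: Bob has the watch.
After event 1: Quinn has the watch.
After event 2: Sybil has the watch.
After event 3: Quinn has the watch.
After event 4: Sybil has the watch.
After event 5: Quinn has the watch.
After event 6: Sybil has the watch.
After event 7: Bob has the watch.
After event 8: Sybil has the watch.
After event 9: Bob has the watch.

Answer: Bob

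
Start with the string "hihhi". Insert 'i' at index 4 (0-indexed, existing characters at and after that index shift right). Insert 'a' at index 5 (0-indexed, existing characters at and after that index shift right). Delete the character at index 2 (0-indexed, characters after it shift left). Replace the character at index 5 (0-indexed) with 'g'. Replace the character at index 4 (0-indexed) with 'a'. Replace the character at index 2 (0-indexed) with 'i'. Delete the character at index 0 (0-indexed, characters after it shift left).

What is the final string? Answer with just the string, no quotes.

Applying each edit step by step:
Start: "hihhi"
Op 1 (insert 'i' at idx 4): "hihhi" -> "hihhii"
Op 2 (insert 'a' at idx 5): "hihhii" -> "hihhiai"
Op 3 (delete idx 2 = 'h'): "hihhiai" -> "hihiai"
Op 4 (replace idx 5: 'i' -> 'g'): "hihiai" -> "hihiag"
Op 5 (replace idx 4: 'a' -> 'a'): "hihiag" -> "hihiag"
Op 6 (replace idx 2: 'h' -> 'i'): "hihiag" -> "hiiiag"
Op 7 (delete idx 0 = 'h'): "hiiiag" -> "iiiag"

Answer: iiiag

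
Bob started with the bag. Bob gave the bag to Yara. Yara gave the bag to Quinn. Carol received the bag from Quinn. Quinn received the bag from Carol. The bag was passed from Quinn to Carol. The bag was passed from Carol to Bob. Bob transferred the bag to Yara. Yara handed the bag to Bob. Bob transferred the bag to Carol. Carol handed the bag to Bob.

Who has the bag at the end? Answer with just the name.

Tracking the bag through each event:
Start: Bob has the bag.
After event 1: Yara has the bag.
After event 2: Quinn has the bag.
After event 3: Carol has the bag.
After event 4: Quinn has the bag.
After event 5: Carol has the bag.
After event 6: Bob has the bag.
After event 7: Yara has the bag.
After event 8: Bob has the bag.
After event 9: Carol has the bag.
After event 10: Bob has the bag.

Answer: Bob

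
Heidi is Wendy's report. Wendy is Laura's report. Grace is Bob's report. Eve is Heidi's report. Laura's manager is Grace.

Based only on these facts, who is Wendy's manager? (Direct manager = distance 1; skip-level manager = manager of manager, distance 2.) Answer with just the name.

Reconstructing the manager chain from the given facts:
  Bob -> Grace -> Laura -> Wendy -> Heidi -> Eve
(each arrow means 'manager of the next')
Positions in the chain (0 = top):
  position of Bob: 0
  position of Grace: 1
  position of Laura: 2
  position of Wendy: 3
  position of Heidi: 4
  position of Eve: 5

Wendy is at position 3; the manager is 1 step up the chain, i.e. position 2: Laura.

Answer: Laura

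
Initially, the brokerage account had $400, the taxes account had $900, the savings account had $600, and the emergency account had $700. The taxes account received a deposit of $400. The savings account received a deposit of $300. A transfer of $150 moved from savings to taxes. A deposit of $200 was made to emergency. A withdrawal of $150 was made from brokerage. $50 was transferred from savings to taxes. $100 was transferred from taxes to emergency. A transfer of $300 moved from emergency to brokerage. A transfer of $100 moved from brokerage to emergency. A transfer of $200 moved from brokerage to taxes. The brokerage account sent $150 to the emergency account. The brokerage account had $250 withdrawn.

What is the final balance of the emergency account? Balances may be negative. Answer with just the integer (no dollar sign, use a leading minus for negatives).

Tracking account balances step by step:
Start: brokerage=400, taxes=900, savings=600, emergency=700
Event 1 (deposit 400 to taxes): taxes: 900 + 400 = 1300. Balances: brokerage=400, taxes=1300, savings=600, emergency=700
Event 2 (deposit 300 to savings): savings: 600 + 300 = 900. Balances: brokerage=400, taxes=1300, savings=900, emergency=700
Event 3 (transfer 150 savings -> taxes): savings: 900 - 150 = 750, taxes: 1300 + 150 = 1450. Balances: brokerage=400, taxes=1450, savings=750, emergency=700
Event 4 (deposit 200 to emergency): emergency: 700 + 200 = 900. Balances: brokerage=400, taxes=1450, savings=750, emergency=900
Event 5 (withdraw 150 from brokerage): brokerage: 400 - 150 = 250. Balances: brokerage=250, taxes=1450, savings=750, emergency=900
Event 6 (transfer 50 savings -> taxes): savings: 750 - 50 = 700, taxes: 1450 + 50 = 1500. Balances: brokerage=250, taxes=1500, savings=700, emergency=900
Event 7 (transfer 100 taxes -> emergency): taxes: 1500 - 100 = 1400, emergency: 900 + 100 = 1000. Balances: brokerage=250, taxes=1400, savings=700, emergency=1000
Event 8 (transfer 300 emergency -> brokerage): emergency: 1000 - 300 = 700, brokerage: 250 + 300 = 550. Balances: brokerage=550, taxes=1400, savings=700, emergency=700
Event 9 (transfer 100 brokerage -> emergency): brokerage: 550 - 100 = 450, emergency: 700 + 100 = 800. Balances: brokerage=450, taxes=1400, savings=700, emergency=800
Event 10 (transfer 200 brokerage -> taxes): brokerage: 450 - 200 = 250, taxes: 1400 + 200 = 1600. Balances: brokerage=250, taxes=1600, savings=700, emergency=800
Event 11 (transfer 150 brokerage -> emergency): brokerage: 250 - 150 = 100, emergency: 800 + 150 = 950. Balances: brokerage=100, taxes=1600, savings=700, emergency=950
Event 12 (withdraw 250 from brokerage): brokerage: 100 - 250 = -150. Balances: brokerage=-150, taxes=1600, savings=700, emergency=950

Final balance of emergency: 950

Answer: 950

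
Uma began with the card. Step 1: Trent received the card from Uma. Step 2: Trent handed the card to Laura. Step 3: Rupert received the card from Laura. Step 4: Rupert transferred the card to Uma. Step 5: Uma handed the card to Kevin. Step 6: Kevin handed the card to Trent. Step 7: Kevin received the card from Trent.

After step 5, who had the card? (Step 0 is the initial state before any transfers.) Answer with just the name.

Answer: Kevin

Derivation:
Tracking the card holder through step 5:
After step 0 (start): Uma
After step 1: Trent
After step 2: Laura
After step 3: Rupert
After step 4: Uma
After step 5: Kevin

At step 5, the holder is Kevin.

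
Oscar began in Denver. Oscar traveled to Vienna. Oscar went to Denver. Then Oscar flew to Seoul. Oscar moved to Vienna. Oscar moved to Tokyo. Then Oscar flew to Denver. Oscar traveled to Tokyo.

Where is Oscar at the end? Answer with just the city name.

Answer: Tokyo

Derivation:
Tracking Oscar's location:
Start: Oscar is in Denver.
After move 1: Denver -> Vienna. Oscar is in Vienna.
After move 2: Vienna -> Denver. Oscar is in Denver.
After move 3: Denver -> Seoul. Oscar is in Seoul.
After move 4: Seoul -> Vienna. Oscar is in Vienna.
After move 5: Vienna -> Tokyo. Oscar is in Tokyo.
After move 6: Tokyo -> Denver. Oscar is in Denver.
After move 7: Denver -> Tokyo. Oscar is in Tokyo.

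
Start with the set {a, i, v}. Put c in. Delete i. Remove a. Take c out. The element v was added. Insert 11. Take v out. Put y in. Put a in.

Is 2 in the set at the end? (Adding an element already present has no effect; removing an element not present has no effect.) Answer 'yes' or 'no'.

Answer: no

Derivation:
Tracking the set through each operation:
Start: {a, i, v}
Event 1 (add c): added. Set: {a, c, i, v}
Event 2 (remove i): removed. Set: {a, c, v}
Event 3 (remove a): removed. Set: {c, v}
Event 4 (remove c): removed. Set: {v}
Event 5 (add v): already present, no change. Set: {v}
Event 6 (add 11): added. Set: {11, v}
Event 7 (remove v): removed. Set: {11}
Event 8 (add y): added. Set: {11, y}
Event 9 (add a): added. Set: {11, a, y}

Final set: {11, a, y} (size 3)
2 is NOT in the final set.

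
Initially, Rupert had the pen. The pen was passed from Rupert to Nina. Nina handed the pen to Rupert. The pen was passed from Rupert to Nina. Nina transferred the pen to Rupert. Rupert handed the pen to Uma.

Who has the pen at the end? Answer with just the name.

Tracking the pen through each event:
Start: Rupert has the pen.
After event 1: Nina has the pen.
After event 2: Rupert has the pen.
After event 3: Nina has the pen.
After event 4: Rupert has the pen.
After event 5: Uma has the pen.

Answer: Uma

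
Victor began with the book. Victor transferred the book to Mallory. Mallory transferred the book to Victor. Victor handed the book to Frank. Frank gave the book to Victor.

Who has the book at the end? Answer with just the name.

Tracking the book through each event:
Start: Victor has the book.
After event 1: Mallory has the book.
After event 2: Victor has the book.
After event 3: Frank has the book.
After event 4: Victor has the book.

Answer: Victor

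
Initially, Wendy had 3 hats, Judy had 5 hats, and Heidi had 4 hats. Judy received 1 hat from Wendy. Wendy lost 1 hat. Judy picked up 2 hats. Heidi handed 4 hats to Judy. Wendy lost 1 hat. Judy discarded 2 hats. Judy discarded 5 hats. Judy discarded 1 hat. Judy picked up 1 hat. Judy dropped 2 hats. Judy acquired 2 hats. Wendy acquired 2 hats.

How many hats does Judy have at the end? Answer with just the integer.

Answer: 5

Derivation:
Tracking counts step by step:
Start: Wendy=3, Judy=5, Heidi=4
Event 1 (Wendy -> Judy, 1): Wendy: 3 -> 2, Judy: 5 -> 6. State: Wendy=2, Judy=6, Heidi=4
Event 2 (Wendy -1): Wendy: 2 -> 1. State: Wendy=1, Judy=6, Heidi=4
Event 3 (Judy +2): Judy: 6 -> 8. State: Wendy=1, Judy=8, Heidi=4
Event 4 (Heidi -> Judy, 4): Heidi: 4 -> 0, Judy: 8 -> 12. State: Wendy=1, Judy=12, Heidi=0
Event 5 (Wendy -1): Wendy: 1 -> 0. State: Wendy=0, Judy=12, Heidi=0
Event 6 (Judy -2): Judy: 12 -> 10. State: Wendy=0, Judy=10, Heidi=0
Event 7 (Judy -5): Judy: 10 -> 5. State: Wendy=0, Judy=5, Heidi=0
Event 8 (Judy -1): Judy: 5 -> 4. State: Wendy=0, Judy=4, Heidi=0
Event 9 (Judy +1): Judy: 4 -> 5. State: Wendy=0, Judy=5, Heidi=0
Event 10 (Judy -2): Judy: 5 -> 3. State: Wendy=0, Judy=3, Heidi=0
Event 11 (Judy +2): Judy: 3 -> 5. State: Wendy=0, Judy=5, Heidi=0
Event 12 (Wendy +2): Wendy: 0 -> 2. State: Wendy=2, Judy=5, Heidi=0

Judy's final count: 5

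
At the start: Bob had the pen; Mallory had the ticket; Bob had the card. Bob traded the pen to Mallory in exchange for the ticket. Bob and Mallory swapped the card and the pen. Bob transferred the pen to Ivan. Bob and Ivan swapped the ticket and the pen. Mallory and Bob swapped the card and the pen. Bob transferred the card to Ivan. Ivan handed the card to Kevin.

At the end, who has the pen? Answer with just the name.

Answer: Mallory

Derivation:
Tracking all object holders:
Start: pen:Bob, ticket:Mallory, card:Bob
Event 1 (swap pen<->ticket: now pen:Mallory, ticket:Bob). State: pen:Mallory, ticket:Bob, card:Bob
Event 2 (swap card<->pen: now card:Mallory, pen:Bob). State: pen:Bob, ticket:Bob, card:Mallory
Event 3 (give pen: Bob -> Ivan). State: pen:Ivan, ticket:Bob, card:Mallory
Event 4 (swap ticket<->pen: now ticket:Ivan, pen:Bob). State: pen:Bob, ticket:Ivan, card:Mallory
Event 5 (swap card<->pen: now card:Bob, pen:Mallory). State: pen:Mallory, ticket:Ivan, card:Bob
Event 6 (give card: Bob -> Ivan). State: pen:Mallory, ticket:Ivan, card:Ivan
Event 7 (give card: Ivan -> Kevin). State: pen:Mallory, ticket:Ivan, card:Kevin

Final state: pen:Mallory, ticket:Ivan, card:Kevin
The pen is held by Mallory.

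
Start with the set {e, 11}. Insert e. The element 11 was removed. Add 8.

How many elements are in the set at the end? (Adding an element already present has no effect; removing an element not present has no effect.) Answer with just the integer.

Answer: 2

Derivation:
Tracking the set through each operation:
Start: {11, e}
Event 1 (add e): already present, no change. Set: {11, e}
Event 2 (remove 11): removed. Set: {e}
Event 3 (add 8): added. Set: {8, e}

Final set: {8, e} (size 2)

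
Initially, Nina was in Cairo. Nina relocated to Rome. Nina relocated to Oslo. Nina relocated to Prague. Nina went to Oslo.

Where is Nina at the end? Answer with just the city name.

Answer: Oslo

Derivation:
Tracking Nina's location:
Start: Nina is in Cairo.
After move 1: Cairo -> Rome. Nina is in Rome.
After move 2: Rome -> Oslo. Nina is in Oslo.
After move 3: Oslo -> Prague. Nina is in Prague.
After move 4: Prague -> Oslo. Nina is in Oslo.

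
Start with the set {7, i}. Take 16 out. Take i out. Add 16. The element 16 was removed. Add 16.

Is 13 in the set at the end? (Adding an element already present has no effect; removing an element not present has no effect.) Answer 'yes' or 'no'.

Answer: no

Derivation:
Tracking the set through each operation:
Start: {7, i}
Event 1 (remove 16): not present, no change. Set: {7, i}
Event 2 (remove i): removed. Set: {7}
Event 3 (add 16): added. Set: {16, 7}
Event 4 (remove 16): removed. Set: {7}
Event 5 (add 16): added. Set: {16, 7}

Final set: {16, 7} (size 2)
13 is NOT in the final set.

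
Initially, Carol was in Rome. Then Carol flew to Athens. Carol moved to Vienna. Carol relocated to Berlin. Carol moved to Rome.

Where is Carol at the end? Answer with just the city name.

Answer: Rome

Derivation:
Tracking Carol's location:
Start: Carol is in Rome.
After move 1: Rome -> Athens. Carol is in Athens.
After move 2: Athens -> Vienna. Carol is in Vienna.
After move 3: Vienna -> Berlin. Carol is in Berlin.
After move 4: Berlin -> Rome. Carol is in Rome.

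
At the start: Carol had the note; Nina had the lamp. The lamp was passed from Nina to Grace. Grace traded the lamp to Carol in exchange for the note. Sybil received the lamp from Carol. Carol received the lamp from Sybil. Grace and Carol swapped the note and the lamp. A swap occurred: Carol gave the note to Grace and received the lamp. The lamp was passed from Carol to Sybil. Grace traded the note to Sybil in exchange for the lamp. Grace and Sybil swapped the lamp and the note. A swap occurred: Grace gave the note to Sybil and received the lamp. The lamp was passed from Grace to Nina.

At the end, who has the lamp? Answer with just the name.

Answer: Nina

Derivation:
Tracking all object holders:
Start: note:Carol, lamp:Nina
Event 1 (give lamp: Nina -> Grace). State: note:Carol, lamp:Grace
Event 2 (swap lamp<->note: now lamp:Carol, note:Grace). State: note:Grace, lamp:Carol
Event 3 (give lamp: Carol -> Sybil). State: note:Grace, lamp:Sybil
Event 4 (give lamp: Sybil -> Carol). State: note:Grace, lamp:Carol
Event 5 (swap note<->lamp: now note:Carol, lamp:Grace). State: note:Carol, lamp:Grace
Event 6 (swap note<->lamp: now note:Grace, lamp:Carol). State: note:Grace, lamp:Carol
Event 7 (give lamp: Carol -> Sybil). State: note:Grace, lamp:Sybil
Event 8 (swap note<->lamp: now note:Sybil, lamp:Grace). State: note:Sybil, lamp:Grace
Event 9 (swap lamp<->note: now lamp:Sybil, note:Grace). State: note:Grace, lamp:Sybil
Event 10 (swap note<->lamp: now note:Sybil, lamp:Grace). State: note:Sybil, lamp:Grace
Event 11 (give lamp: Grace -> Nina). State: note:Sybil, lamp:Nina

Final state: note:Sybil, lamp:Nina
The lamp is held by Nina.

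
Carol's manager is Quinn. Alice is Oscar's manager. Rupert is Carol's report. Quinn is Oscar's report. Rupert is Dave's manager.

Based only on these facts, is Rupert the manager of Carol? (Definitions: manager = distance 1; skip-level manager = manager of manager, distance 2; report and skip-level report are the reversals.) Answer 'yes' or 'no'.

Answer: no

Derivation:
Reconstructing the manager chain from the given facts:
  Alice -> Oscar -> Quinn -> Carol -> Rupert -> Dave
(each arrow means 'manager of the next')
Positions in the chain (0 = top):
  position of Alice: 0
  position of Oscar: 1
  position of Quinn: 2
  position of Carol: 3
  position of Rupert: 4
  position of Dave: 5

Rupert is at position 4, Carol is at position 3; signed distance (j - i) = -1.
'manager' requires j - i = 1. Actual distance is -1, so the relation does NOT hold.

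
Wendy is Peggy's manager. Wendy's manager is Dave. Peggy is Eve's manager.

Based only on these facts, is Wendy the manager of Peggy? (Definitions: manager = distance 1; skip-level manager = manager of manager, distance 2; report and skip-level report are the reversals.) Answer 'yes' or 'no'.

Answer: yes

Derivation:
Reconstructing the manager chain from the given facts:
  Dave -> Wendy -> Peggy -> Eve
(each arrow means 'manager of the next')
Positions in the chain (0 = top):
  position of Dave: 0
  position of Wendy: 1
  position of Peggy: 2
  position of Eve: 3

Wendy is at position 1, Peggy is at position 2; signed distance (j - i) = 1.
'manager' requires j - i = 1. Actual distance is 1, so the relation HOLDS.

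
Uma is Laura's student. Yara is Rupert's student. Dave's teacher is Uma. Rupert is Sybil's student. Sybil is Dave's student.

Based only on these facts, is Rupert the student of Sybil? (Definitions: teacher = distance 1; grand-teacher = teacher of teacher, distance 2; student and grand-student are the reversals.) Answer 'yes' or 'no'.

Reconstructing the teacher chain from the given facts:
  Laura -> Uma -> Dave -> Sybil -> Rupert -> Yara
(each arrow means 'teacher of the next')
Positions in the chain (0 = top):
  position of Laura: 0
  position of Uma: 1
  position of Dave: 2
  position of Sybil: 3
  position of Rupert: 4
  position of Yara: 5

Rupert is at position 4, Sybil is at position 3; signed distance (j - i) = -1.
'student' requires j - i = -1. Actual distance is -1, so the relation HOLDS.

Answer: yes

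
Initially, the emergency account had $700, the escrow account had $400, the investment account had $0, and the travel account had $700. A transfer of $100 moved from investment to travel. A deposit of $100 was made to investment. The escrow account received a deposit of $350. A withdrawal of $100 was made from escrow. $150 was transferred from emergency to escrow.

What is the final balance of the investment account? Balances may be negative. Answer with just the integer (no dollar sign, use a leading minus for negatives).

Tracking account balances step by step:
Start: emergency=700, escrow=400, investment=0, travel=700
Event 1 (transfer 100 investment -> travel): investment: 0 - 100 = -100, travel: 700 + 100 = 800. Balances: emergency=700, escrow=400, investment=-100, travel=800
Event 2 (deposit 100 to investment): investment: -100 + 100 = 0. Balances: emergency=700, escrow=400, investment=0, travel=800
Event 3 (deposit 350 to escrow): escrow: 400 + 350 = 750. Balances: emergency=700, escrow=750, investment=0, travel=800
Event 4 (withdraw 100 from escrow): escrow: 750 - 100 = 650. Balances: emergency=700, escrow=650, investment=0, travel=800
Event 5 (transfer 150 emergency -> escrow): emergency: 700 - 150 = 550, escrow: 650 + 150 = 800. Balances: emergency=550, escrow=800, investment=0, travel=800

Final balance of investment: 0

Answer: 0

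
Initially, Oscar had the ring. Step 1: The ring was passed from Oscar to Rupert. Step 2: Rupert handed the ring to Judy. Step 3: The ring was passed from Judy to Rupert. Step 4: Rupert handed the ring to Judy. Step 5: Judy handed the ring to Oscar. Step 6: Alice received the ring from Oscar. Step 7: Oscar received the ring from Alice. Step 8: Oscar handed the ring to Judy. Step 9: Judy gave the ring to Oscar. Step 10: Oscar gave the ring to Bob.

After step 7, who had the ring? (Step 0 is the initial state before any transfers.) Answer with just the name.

Tracking the ring holder through step 7:
After step 0 (start): Oscar
After step 1: Rupert
After step 2: Judy
After step 3: Rupert
After step 4: Judy
After step 5: Oscar
After step 6: Alice
After step 7: Oscar

At step 7, the holder is Oscar.

Answer: Oscar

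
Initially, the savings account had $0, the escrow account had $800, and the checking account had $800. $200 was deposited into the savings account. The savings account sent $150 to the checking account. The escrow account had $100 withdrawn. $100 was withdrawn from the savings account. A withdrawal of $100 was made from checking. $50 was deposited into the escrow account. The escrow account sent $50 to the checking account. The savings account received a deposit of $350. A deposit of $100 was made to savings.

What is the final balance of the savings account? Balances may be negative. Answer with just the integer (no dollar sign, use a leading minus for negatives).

Tracking account balances step by step:
Start: savings=0, escrow=800, checking=800
Event 1 (deposit 200 to savings): savings: 0 + 200 = 200. Balances: savings=200, escrow=800, checking=800
Event 2 (transfer 150 savings -> checking): savings: 200 - 150 = 50, checking: 800 + 150 = 950. Balances: savings=50, escrow=800, checking=950
Event 3 (withdraw 100 from escrow): escrow: 800 - 100 = 700. Balances: savings=50, escrow=700, checking=950
Event 4 (withdraw 100 from savings): savings: 50 - 100 = -50. Balances: savings=-50, escrow=700, checking=950
Event 5 (withdraw 100 from checking): checking: 950 - 100 = 850. Balances: savings=-50, escrow=700, checking=850
Event 6 (deposit 50 to escrow): escrow: 700 + 50 = 750. Balances: savings=-50, escrow=750, checking=850
Event 7 (transfer 50 escrow -> checking): escrow: 750 - 50 = 700, checking: 850 + 50 = 900. Balances: savings=-50, escrow=700, checking=900
Event 8 (deposit 350 to savings): savings: -50 + 350 = 300. Balances: savings=300, escrow=700, checking=900
Event 9 (deposit 100 to savings): savings: 300 + 100 = 400. Balances: savings=400, escrow=700, checking=900

Final balance of savings: 400

Answer: 400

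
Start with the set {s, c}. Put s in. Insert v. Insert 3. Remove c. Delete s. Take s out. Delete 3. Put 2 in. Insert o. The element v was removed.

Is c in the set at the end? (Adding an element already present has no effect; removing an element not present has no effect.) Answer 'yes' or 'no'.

Tracking the set through each operation:
Start: {c, s}
Event 1 (add s): already present, no change. Set: {c, s}
Event 2 (add v): added. Set: {c, s, v}
Event 3 (add 3): added. Set: {3, c, s, v}
Event 4 (remove c): removed. Set: {3, s, v}
Event 5 (remove s): removed. Set: {3, v}
Event 6 (remove s): not present, no change. Set: {3, v}
Event 7 (remove 3): removed. Set: {v}
Event 8 (add 2): added. Set: {2, v}
Event 9 (add o): added. Set: {2, o, v}
Event 10 (remove v): removed. Set: {2, o}

Final set: {2, o} (size 2)
c is NOT in the final set.

Answer: no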